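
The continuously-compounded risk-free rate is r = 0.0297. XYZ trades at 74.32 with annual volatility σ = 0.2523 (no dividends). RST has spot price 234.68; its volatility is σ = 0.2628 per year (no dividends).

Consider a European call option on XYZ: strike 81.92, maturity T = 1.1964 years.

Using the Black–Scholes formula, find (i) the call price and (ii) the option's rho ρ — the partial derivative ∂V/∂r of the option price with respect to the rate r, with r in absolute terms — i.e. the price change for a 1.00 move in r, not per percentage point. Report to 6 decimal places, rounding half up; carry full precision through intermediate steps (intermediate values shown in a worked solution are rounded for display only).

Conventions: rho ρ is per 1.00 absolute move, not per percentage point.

σ√T = 0.2523·√1.1964 = 0.275966
d₁ = (ln(S/K) + (r+σ²/2)T) / (σ√T) = (ln(74.32/81.92) + (0.0297+0.2523²/2)·1.1964) / 0.275966 = (-0.097363 + 0.073612) / 0.275966 = -0.086066
d₂ = d₁ − σ√T = -0.086066 − 0.275966 = -0.362032
e^{−rT} = 0.965091
N(d₁) = 0.465707,  N(d₂) = 0.358664
Call price V = S·N(d₁) − K·e^{−rT}·N(d₂) = 34.611331 − 28.356057 = 6.255274
ρ = K·T·e^{−rT}·N(d₂) = 33.925186

price = 6.255274
ρ = 33.925186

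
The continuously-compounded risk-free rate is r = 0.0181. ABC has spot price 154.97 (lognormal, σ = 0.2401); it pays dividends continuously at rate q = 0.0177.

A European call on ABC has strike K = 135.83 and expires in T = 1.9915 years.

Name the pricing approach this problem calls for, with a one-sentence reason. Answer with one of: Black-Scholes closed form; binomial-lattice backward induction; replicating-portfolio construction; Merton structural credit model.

framework: Black-Scholes closed form

Key observation: everything needed for the exact continuous-time valuation of the European call on ABC (strike 135.83) is given, and no feature rules the closed form out.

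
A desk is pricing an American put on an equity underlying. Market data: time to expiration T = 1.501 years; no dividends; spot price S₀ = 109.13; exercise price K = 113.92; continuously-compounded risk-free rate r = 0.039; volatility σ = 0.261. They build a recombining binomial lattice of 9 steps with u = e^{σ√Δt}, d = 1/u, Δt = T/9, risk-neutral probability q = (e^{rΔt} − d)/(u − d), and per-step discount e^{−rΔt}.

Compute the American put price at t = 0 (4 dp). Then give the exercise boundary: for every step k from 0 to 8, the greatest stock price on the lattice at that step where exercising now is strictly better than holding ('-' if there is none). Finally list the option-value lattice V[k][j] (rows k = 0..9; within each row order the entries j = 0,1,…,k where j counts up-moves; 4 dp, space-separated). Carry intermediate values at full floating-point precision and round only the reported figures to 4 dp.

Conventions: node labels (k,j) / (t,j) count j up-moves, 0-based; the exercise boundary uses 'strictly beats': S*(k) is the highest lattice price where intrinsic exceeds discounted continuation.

params: Δt=0.16678 u=1.11248 d=0.89890 q=0.50393 e^(-rΔt)=0.99352
t_9 payoffs: 72.1054 62.1701 49.8742 34.6567 15.8235 0.0000 0.0000 0.0000 0.0000 0.0000
t_8: node(8,0) S=46.5177 payoff=67.4023 vs cont=66.6637 → 67.4023 [stop]  node(8,1) S=57.5705 payoff=56.3495 vs cont=55.6110 → 56.3495 [stop]  node(8,2) S=71.2494 payoff=42.6706 vs cont=41.9320 → 42.6706 [stop]  node(8,3) S=88.1785 payoff=25.7415 vs cont=25.0029 → 25.7415 [stop]  node(8,4) S=109.1300 payoff=4.7900 vs cont=7.7987 → 7.7987 [wait]  node(8,5) S=135.0596 payoff=0.0000 vs cont=0.0000 → 0.0000 [wait]  node(8,6) S=167.1502 payoff=0.0000 vs cont=0.0000 → 0.0000 [wait]  node(8,7) S=206.8657 payoff=0.0000 vs cont=0.0000 → 0.0000 [wait]  node(8,8) S=256.0176 payoff=0.0000 vs cont=0.0000 → 0.0000 [wait]  ⇒ S*(8)=88.1785
t_7: node(7,0) S=51.7499 payoff=62.1701 vs cont=61.4316 → 62.1701 [stop]  node(7,1) S=64.0458 payoff=49.8742 vs cont=49.1356 → 49.8742 [stop]  node(7,2) S=79.2633 payoff=34.6567 vs cont=33.9182 → 34.6567 [stop]  node(7,3) S=98.0965 payoff=15.8235 vs cont=16.5913 → 16.5913 [wait]  node(7,4) S=121.4045 payoff=0.0000 vs cont=3.8436 → 3.8436 [wait]  node(7,5) S=150.2506 payoff=0.0000 vs cont=0.0000 → 0.0000 [wait]  node(7,6) S=185.9507 payoff=0.0000 vs cont=0.0000 → 0.0000 [wait]  node(7,7) S=230.1331 payoff=0.0000 vs cont=0.0000 → 0.0000 [wait]  ⇒ S*(7)=79.2633
t_6: node(6,0) S=57.5705 payoff=56.3495 vs cont=55.6110 → 56.3495 [stop]  node(6,1) S=71.2494 payoff=42.6706 vs cont=41.9320 → 42.6706 [stop]  node(6,2) S=88.1785 payoff=25.7415 vs cont=25.3873 → 25.7415 [stop]  node(6,3) S=109.1300 payoff=4.7900 vs cont=10.1014 → 10.1014 [wait]  node(6,4) S=135.0596 payoff=0.0000 vs cont=1.8943 → 1.8943 [wait]  node(6,5) S=167.1502 payoff=0.0000 vs cont=0.0000 → 0.0000 [wait]  node(6,6) S=206.8657 payoff=0.0000 vs cont=0.0000 → 0.0000 [wait]  ⇒ S*(6)=88.1785
t_5: node(5,0) S=64.0458 payoff=49.8742 vs cont=49.1356 → 49.8742 [stop]  node(5,1) S=79.2633 payoff=34.6567 vs cont=33.9182 → 34.6567 [stop]  node(5,2) S=98.0965 payoff=15.8235 vs cont=17.7442 → 17.7442 [wait]  node(5,3) S=121.4045 payoff=0.0000 vs cont=5.9269 → 5.9269 [wait]  node(5,4) S=150.2506 payoff=0.0000 vs cont=0.9336 → 0.9336 [wait]  node(5,5) S=185.9507 payoff=0.0000 vs cont=0.0000 → 0.0000 [wait]  ⇒ S*(5)=79.2633
t_4: node(4,0) S=71.2494 payoff=42.6706 vs cont=41.9320 → 42.6706 [stop]  node(4,1) S=88.1785 payoff=25.7415 vs cont=25.9645 → 25.9645 [wait]  node(4,2) S=109.1300 payoff=4.7900 vs cont=11.7127 → 11.7127 [wait]  node(4,3) S=135.0596 payoff=0.0000 vs cont=3.3885 → 3.3885 [wait]  node(4,4) S=167.1502 payoff=0.0000 vs cont=0.4601 → 0.4601 [wait]  ⇒ S*(4)=71.2494
t_3: node(3,0) S=79.2633 payoff=34.6567 vs cont=34.0298 → 34.6567 [stop]  node(3,1) S=98.0965 payoff=15.8235 vs cont=18.6608 → 18.6608 [wait]  node(3,2) S=121.4045 payoff=0.0000 vs cont=7.4691 → 7.4691 [wait]  node(3,3) S=150.2506 payoff=0.0000 vs cont=1.9004 → 1.9004 [wait]  ⇒ S*(3)=79.2633
t_2: node(2,0) S=88.1785 payoff=25.7415 vs cont=26.4235 → 26.4235 [wait]  node(2,1) S=109.1300 payoff=4.7900 vs cont=12.9366 → 12.9366 [wait]  node(2,2) S=135.0596 payoff=0.0000 vs cont=4.6327 → 4.6327 [wait]  ⇒ S*(2)=-
t_1: node(1,0) S=98.0965 payoff=15.8235 vs cont=19.4997 → 19.4997 [wait]  node(1,1) S=121.4045 payoff=0.0000 vs cont=8.6952 → 8.6952 [wait]  ⇒ S*(1)=-
t_0: node(0,0) S=109.1300 payoff=4.7900 vs cont=13.9639 → 13.9639 [wait]  ⇒ S*(0)=-

price = 13.9639
boundary = - - - 79.2633 71.2494 79.2633 88.1785 79.2633 88.1785
tree:
13.9639
19.4997 8.6952
26.4235 12.9366 4.6327
34.6567 18.6608 7.4691 1.9004
42.6706 25.9645 11.7127 3.3885 0.4601
49.8742 34.6567 17.7442 5.9269 0.9336 0.0000
56.3495 42.6706 25.7415 10.1014 1.8943 0.0000 0.0000
62.1701 49.8742 34.6567 16.5913 3.8436 0.0000 0.0000 0.0000
67.4023 56.3495 42.6706 25.7415 7.7987 0.0000 0.0000 0.0000 0.0000
72.1054 62.1701 49.8742 34.6567 15.8235 0.0000 0.0000 0.0000 0.0000 0.0000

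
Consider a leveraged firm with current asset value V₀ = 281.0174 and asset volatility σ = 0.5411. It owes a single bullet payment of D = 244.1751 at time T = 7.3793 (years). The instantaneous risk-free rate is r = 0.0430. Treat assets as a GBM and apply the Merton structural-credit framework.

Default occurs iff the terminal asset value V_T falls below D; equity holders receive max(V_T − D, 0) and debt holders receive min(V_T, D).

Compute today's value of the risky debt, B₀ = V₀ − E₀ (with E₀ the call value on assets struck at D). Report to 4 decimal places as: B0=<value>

With assets at 281.0174 and a single debt payment of 244.1751 at 7.3793 years:
d₁ = [ln(V₀/D) + (r + σ²/2)T] / (σ√T)
   = [ln(281.0174/244.1751) + (0.0430 + 0.5·0.5411²)·7.3793] / (0.5411·√7.3793)
   = [0.140531 + 1.397600] / 1.469891 = 1.046425
d₂ = d₁ − σ√T = 1.046425 − 1.469891 = -0.423466
N(d₁) = 0.852318,  N(d₂) = 0.335978,  e^(−rT) = 0.728105
E₀ = V₀·N(d₁) − D·e^(−rT)·N(d₂)
   = 281.0174·0.852318 − 244.1751·0.728105·0.335978 = 179.784235
B₀ = V₀ − E₀ = 281.0174 − 179.784235 = 101.233165

B0=101.2332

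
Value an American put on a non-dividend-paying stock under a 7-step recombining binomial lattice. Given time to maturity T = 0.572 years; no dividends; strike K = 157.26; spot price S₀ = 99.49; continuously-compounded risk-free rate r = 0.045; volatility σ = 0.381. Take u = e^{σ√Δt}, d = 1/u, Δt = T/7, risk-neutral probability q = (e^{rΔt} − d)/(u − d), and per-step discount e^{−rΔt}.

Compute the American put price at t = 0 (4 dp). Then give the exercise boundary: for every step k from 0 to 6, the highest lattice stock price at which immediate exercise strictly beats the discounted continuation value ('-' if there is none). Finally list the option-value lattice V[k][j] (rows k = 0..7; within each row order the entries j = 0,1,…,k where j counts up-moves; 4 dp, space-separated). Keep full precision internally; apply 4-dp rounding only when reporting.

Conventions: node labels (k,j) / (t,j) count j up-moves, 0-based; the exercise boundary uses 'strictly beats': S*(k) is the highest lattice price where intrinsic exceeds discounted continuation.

Δt=0.08171, u=1.11506, d=0.89681, q=0.48968, disc=e^(-rΔt)=0.99633
k=7 terminal: V=max(K-S,0) → 110.8425 99.5460 85.5003 68.0364 46.3223 19.3237 0.0000 0.0000
k=6: j=0 S=51.7585 intr=105.5015 cont=104.9243 V=105.5015[EX]; j=1 S=64.3548 intr=92.9052 cont=92.3280 V=92.9052[EX]; j=2 S=80.0166 intr=77.2434 cont=76.6662 V=77.2434[EX]; j=3 S=99.4900 intr=57.7700 cont=57.1928 V=57.7700[EX]; j=4 S=123.7026 intr=33.5574 cont=32.9802 V=33.5574[EX]; j=5 S=153.8077 intr=3.4523 cont=9.8251 V=9.8251[hold]; j=6 S=191.2395 intr=0.0000 cont=0.0000 V=0.0000[hold]  S*(6)=123.7026
k=5: j=0 S=57.7140 intr=99.5460 cont=98.9688 V=99.5460[EX]; j=1 S=71.7597 intr=85.5003 cont=84.9231 V=85.5003[EX]; j=2 S=89.2236 intr=68.0364 cont=67.4592 V=68.0364[EX]; j=3 S=110.9377 intr=46.3223 cont=45.7451 V=46.3223[EX]; j=4 S=137.9363 intr=19.3237 cont=21.8557 V=21.8557[hold]; j=5 S=171.5054 intr=0.0000 cont=4.9956 V=4.9956[hold]  S*(5)=110.9377
k=4: j=0 S=64.3548 intr=92.9052 cont=92.3280 V=92.9052[EX]; j=1 S=80.0166 intr=77.2434 cont=76.6662 V=77.2434[EX]; j=2 S=99.4900 intr=57.7700 cont=57.1928 V=57.7700[EX]; j=3 S=123.7026 intr=33.5574 cont=34.2155 V=34.2155[hold]; j=4 S=153.8077 intr=3.4523 cont=13.5498 V=13.5498[hold]  S*(4)=99.4900
k=3: j=0 S=71.7597 intr=85.5003 cont=84.9231 V=85.5003[EX]; j=1 S=89.2236 intr=68.0364 cont=67.4592 V=68.0364[EX]; j=2 S=110.9377 intr=46.3223 cont=46.0662 V=46.3223[EX]; j=3 S=137.9363 intr=19.3237 cont=24.0075 V=24.0075[hold]  S*(3)=110.9377
k=2: j=0 S=80.0166 intr=77.2434 cont=76.6662 V=77.2434[EX]; j=1 S=99.4900 intr=57.7700 cont=57.1928 V=57.7700[EX]; j=2 S=123.7026 intr=33.5574 cont=35.2653 V=35.2653[hold]  S*(2)=99.4900
k=1: j=0 S=89.2236 intr=68.0364 cont=67.4592 V=68.0364[EX]; j=1 S=110.9377 intr=46.3223 cont=46.5784 V=46.5784[hold]  S*(1)=89.2236
k=0: j=0 S=99.4900 intr=57.7700 cont=57.3177 V=57.7700[EX]  S*(0)=99.4900

price = 57.7700
boundary = 99.4900 89.2236 99.4900 110.9377 99.4900 110.9377 123.7026
tree:
57.7700
68.0364 46.5784
77.2434 57.7700 35.2653
85.5003 68.0364 46.3223 24.0075
92.9052 77.2434 57.7700 34.2155 13.5498
99.5460 85.5003 68.0364 46.3223 21.8557 4.9956
105.5015 92.9052 77.2434 57.7700 33.5574 9.8251 0.0000
110.8425 99.5460 85.5003 68.0364 46.3223 19.3237 0.0000 0.0000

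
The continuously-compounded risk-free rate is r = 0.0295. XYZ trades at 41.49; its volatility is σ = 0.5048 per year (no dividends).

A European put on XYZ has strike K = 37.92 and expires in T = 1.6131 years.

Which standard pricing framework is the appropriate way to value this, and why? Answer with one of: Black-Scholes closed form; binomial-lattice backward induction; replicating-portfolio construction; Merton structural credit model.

Key observation: a European claim on XYZ (strike 37.92) — a lognormal (GBM) underlying with constant rate and volatility — has an exact closed-form value; no lattice or capital structure is involved.

framework: Black-Scholes closed form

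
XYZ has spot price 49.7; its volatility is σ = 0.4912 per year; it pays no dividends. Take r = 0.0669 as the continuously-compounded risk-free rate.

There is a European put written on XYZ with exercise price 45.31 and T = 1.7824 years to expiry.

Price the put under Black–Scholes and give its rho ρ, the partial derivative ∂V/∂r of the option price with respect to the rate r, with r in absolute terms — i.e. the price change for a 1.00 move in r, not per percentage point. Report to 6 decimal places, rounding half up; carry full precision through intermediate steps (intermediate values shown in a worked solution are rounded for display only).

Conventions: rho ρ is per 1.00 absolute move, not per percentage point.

price = 7.386261
ρ = -35.985423

σ√T = 0.4912·√1.7824 = 0.655784
d₁ = (ln(S/K) + (r+σ²/2)T) / (σ√T) = (ln(49.7/45.31) + (0.0669+0.4912²/2)·1.7824) / 0.655784 = (0.092477 + 0.334269) / 0.655784 = 0.650742
d₂ = d₁ − σ√T = 0.650742 − 0.655784 = -0.005042
e^{−rT} = 0.887592
N(−d₁) = 0.257607,  N(−d₂) = 0.502012
Put price V = K·e^{−rT}·N(−d₂) − S·N(−d₁) = 20.189308 − 12.803047 = 7.386261
ρ = −K·T·e^{−rT}·N(−d₂) = -35.985423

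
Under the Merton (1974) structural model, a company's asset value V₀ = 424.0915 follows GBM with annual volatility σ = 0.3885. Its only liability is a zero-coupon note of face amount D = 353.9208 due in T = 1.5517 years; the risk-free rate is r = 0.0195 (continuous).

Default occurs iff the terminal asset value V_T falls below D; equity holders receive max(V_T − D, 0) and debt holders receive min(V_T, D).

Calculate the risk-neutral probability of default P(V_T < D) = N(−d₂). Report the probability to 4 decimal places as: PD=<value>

PD=0.4230

Apply the equity-as-call identities (strike 353.9208, horizon 1.5517 years):
d₁ = [ln(V₀/D) + (r + σ²/2)T] / (σ√T)
   = [ln(424.0915/353.9208) + (0.0195 + 0.5·0.3885²)·1.5517] / (0.3885·√1.5517)
   = [0.180876 + 0.147359] / 0.483944 = 0.678250
d₂ = d₁ − σ√T = 0.678250 − 0.483944 = 0.194307
risk-neutral PD = N(−d₂) = N(-0.194307) = 0.422968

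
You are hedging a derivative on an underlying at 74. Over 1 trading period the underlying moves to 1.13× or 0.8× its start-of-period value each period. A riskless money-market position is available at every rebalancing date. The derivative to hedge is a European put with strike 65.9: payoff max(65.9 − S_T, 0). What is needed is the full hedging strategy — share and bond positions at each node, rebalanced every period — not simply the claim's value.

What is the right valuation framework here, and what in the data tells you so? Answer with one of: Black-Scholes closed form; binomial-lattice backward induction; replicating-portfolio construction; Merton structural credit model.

Key observation: the deliverable is the dynamic trading strategy on the 1-step tree (spot 74, moves 1.13 and 0.8), so the valuation must go through the node-by-node replicating-portfolio solve.

framework: replicating-portfolio construction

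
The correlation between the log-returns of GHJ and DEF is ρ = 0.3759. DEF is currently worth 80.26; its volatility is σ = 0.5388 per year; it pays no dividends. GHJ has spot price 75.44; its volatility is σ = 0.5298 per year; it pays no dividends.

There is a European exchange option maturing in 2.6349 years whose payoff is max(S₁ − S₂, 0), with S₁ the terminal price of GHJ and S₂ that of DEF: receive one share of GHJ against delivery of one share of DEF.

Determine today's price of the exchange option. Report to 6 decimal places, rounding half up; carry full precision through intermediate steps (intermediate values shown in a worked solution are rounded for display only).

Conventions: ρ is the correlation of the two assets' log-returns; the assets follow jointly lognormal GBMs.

exchange price = 26.603604

σ_eff = √(σ₁² + σ₂² − 2ρσ₁σ₂) = √(0.5298² + 0.5388² − 2·0.3759·0.5298·0.5388) = 0.596982
d₁ = (ln(S₁/S₂) + (q₂ − q₁ + σ_eff²/2)T) / (σ_eff√T) = (ln(75.44/80.26) + (0.0 − 0.0 + 0.178194)·2.6349) / 0.969044 = 0.420610
d₂ = d₁ − σ_eff√T = 0.420610 − 0.969044 = -0.548434
N(d₁) = 0.662980,  N(d₂) = 0.291697
V = S₁·e^{−q₁T}·N(d₁) − S₂·e^{−q₂T}·N(d₂) = 50.015203 − 23.411599 = 26.603604
Key observation: pricing in DEF-units makes this a unit-strike call on the ratio S₁/S₂ — the risk-free rate cancels and cannot affect the value.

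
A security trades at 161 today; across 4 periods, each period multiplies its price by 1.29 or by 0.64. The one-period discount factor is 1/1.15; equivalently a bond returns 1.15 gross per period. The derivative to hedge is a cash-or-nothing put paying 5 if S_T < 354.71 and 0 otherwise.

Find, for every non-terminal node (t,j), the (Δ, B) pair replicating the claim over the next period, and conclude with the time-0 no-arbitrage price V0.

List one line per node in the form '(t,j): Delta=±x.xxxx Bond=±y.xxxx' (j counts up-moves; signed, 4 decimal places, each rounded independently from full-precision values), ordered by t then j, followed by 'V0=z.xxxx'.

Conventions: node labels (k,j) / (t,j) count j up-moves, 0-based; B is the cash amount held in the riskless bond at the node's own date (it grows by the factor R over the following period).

(0,0): Delta=-0.0152 Bond=4.2184
(1,0): Delta=0.0000 Bond=3.2876
(1,1): Delta=-0.0172 Bond=5.2803
(2,0): Delta=0.0000 Bond=3.7807
(2,1): Delta=0.0000 Bond=3.7807
(2,2): Delta=-0.0196 Bond=6.7015
(3,0): Delta=0.0000 Bond=4.3478
(3,1): Delta=0.0000 Bond=4.3478
(3,2): Delta=0.0000 Bond=4.3478
(3,3): Delta=-0.0223 Bond=8.6288
V0=1.7753

Under the risk-neutral measure, an up-move has probability p* = (R−d)/(u−d) = 0.7846 and values discount at R = 1.15.
Terminal payoffs: V(4,0)=5.0000, V(4,1)=5.0000, V(4,2)=5.0000, V(4,3)=5.0000, V(4,4)=0.0000
  t=3,j=0: stock 42.2052 → up 54.4447 (V=5.0000), down 27.0113 (V=5.0000). Price 4.3478; hedge Δ=0.0000, bond B=4.3478.
  t=3,j=1: stock 85.0698 → up 109.7401 (V=5.0000), down 54.4447 (V=5.0000). Price 4.3478; hedge Δ=0.0000, bond B=4.3478.
  t=3,j=2: stock 171.4689 → up 221.1948 (V=5.0000), down 109.7401 (V=5.0000). Price 4.3478; hedge Δ=0.0000, bond B=4.3478.
  t=3,j=3: stock 345.6169 → up 445.8458 (V=0.0000), down 221.1948 (V=5.0000). Price 0.9365; hedge Δ=-0.0223, bond B=8.6288.
  t=2,j=0: stock 65.9456 → up 85.0698 (V=4.3478), down 42.2052 (V=4.3478). Price 3.7807; hedge Δ=0.0000, bond B=3.7807.
  t=2,j=1: stock 132.9216 → up 171.4689 (V=4.3478), down 85.0698 (V=4.3478). Price 3.7807; hedge Δ=0.0000, bond B=3.7807.
  t=2,j=2: stock 267.9201 → up 345.6169 (V=0.9365), down 171.4689 (V=4.3478). Price 1.4532; hedge Δ=-0.0196, bond B=6.7015.
  t=1,j=0: stock 103.0400 → up 132.9216 (V=3.7807), down 65.9456 (V=3.7807). Price 3.2876; hedge Δ=0.0000, bond B=3.2876.
  t=1,j=1: stock 207.6900 → up 267.9201 (V=1.4532), down 132.9216 (V=3.7807). Price 1.6996; hedge Δ=-0.0172, bond B=5.2803.
  t=0,j=0: stock 161.0000 → up 207.6900 (V=1.6996), down 103.0400 (V=3.2876). Price 1.7753; hedge Δ=-0.0152, bond B=4.2184.
Check: Δ(0,0)·S0 + B(0,0) = 1.7753 = V0.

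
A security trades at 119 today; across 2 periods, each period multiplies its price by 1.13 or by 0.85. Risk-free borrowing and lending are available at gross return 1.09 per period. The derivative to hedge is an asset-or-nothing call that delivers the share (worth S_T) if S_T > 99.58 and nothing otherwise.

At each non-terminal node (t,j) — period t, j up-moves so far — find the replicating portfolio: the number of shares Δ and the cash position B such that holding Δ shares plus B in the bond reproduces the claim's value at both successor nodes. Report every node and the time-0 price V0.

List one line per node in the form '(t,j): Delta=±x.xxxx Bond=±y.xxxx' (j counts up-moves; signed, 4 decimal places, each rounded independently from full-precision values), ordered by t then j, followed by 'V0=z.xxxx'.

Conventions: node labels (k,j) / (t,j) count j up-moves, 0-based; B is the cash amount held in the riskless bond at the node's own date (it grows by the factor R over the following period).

Under the risk-neutral measure, an up-move has probability p* = (R−d)/(u−d) = 0.8571 and values discount at R = 1.09.
At maturity the claim pays: V(2,0)=0.0000, V(2,1)=114.2995, V(2,2)=151.9511
(1,0): S=101.1500. Δ = (V_up−V_dn)/(S_up−S_dn) = (114.2995−0.0000)/(114.2995−85.9775) = 4.0357. V = [p*·114.2995 + (1−p*)·0.0000]/1.09 = 89.8817. B = V − Δ·S = -318.3308.
(1,1): S=134.4700. Δ = (V_up−V_dn)/(S_up−S_dn) = (151.9511−114.2995)/(151.9511−114.2995) = 1.0000. V = [p*·151.9511 + (1−p*)·114.2995]/1.09 = 134.4700. B = V − Δ·S = 0.0000.
(0,0): S=119.0000. Δ = (V_up−V_dn)/(S_up−S_dn) = (134.4700−89.8817)/(134.4700−101.1500) = 1.3382. V = [p*·134.4700 + (1−p*)·89.8817]/1.09 = 117.5232. B = V − Δ·S = -41.7210.
Verification: the root portfolio costs Δ(0,0)·S0 + B(0,0) = 117.5232, matching V0.

(0,0): Delta=1.3382 Bond=-41.7210
(1,0): Delta=4.0357 Bond=-318.3308
(1,1): Delta=1.0000 Bond=0.0000
V0=117.5232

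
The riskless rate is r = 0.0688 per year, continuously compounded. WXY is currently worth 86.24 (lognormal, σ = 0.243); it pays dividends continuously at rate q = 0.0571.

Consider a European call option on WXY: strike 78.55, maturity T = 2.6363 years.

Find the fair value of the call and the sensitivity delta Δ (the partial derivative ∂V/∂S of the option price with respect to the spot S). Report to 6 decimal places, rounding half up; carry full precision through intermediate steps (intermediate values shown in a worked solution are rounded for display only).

σ√T = 0.243·√2.6363 = 0.394551
d₁ = (ln(S/K) + (r−q+σ²/2)T) / (σ√T) = (ln(86.24/78.55) + (0.0688−0.0571+0.243²/2)·2.6363) / 0.394551 = (0.093399 + 0.108680) / 0.394551 = 0.512174
d₂ = d₁ − σ√T = 0.512174 − 0.394551 = 0.117622
e^{−rT} = 0.834120
e^{−qT} = 0.860250
N(d₁) = 0.695735,  N(d₂) = 0.546816
Call price V = S·e^{−qT}·N(d₁) − K·e^{−rT}·N(d₂) = 51.615155 − 35.827506 = 15.787649
Δ = e^{−qT}·N(d₁) = 0.598506

price = 15.787649
Δ = 0.598506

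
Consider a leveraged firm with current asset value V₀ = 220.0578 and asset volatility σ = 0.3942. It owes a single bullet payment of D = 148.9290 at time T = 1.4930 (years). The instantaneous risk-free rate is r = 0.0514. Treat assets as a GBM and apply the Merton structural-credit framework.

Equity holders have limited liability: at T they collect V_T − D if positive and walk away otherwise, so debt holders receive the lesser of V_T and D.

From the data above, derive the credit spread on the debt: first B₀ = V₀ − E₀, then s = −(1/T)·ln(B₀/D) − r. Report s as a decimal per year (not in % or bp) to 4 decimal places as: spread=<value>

Apply the equity-as-call identities (strike 148.9290, horizon 1.4930 years):
d₁ = [ln(V₀/D) + (r + σ²/2)T] / (σ√T)
   = [ln(220.0578/148.9290) + (0.0514 + 0.5·0.3942²)·1.4930] / (0.3942·√1.4930)
   = [0.390421 + 0.192742] / 0.481667 = 1.210717
d₂ = d₁ − σ√T = 1.210717 − 0.481667 = 0.729051
N(d₁) = 0.886998,  N(d₂) = 0.767015,  e^(−rT) = 0.926130
E₀ = V₀·N(d₁) − D·e^(−rT)·N(d₂)
   = 220.0578·0.886998 − 148.9290·0.926130·0.767015 = 89.398300
B₀ = V₀ − E₀ = 220.0578 − 89.398300 = 130.659500
spread = −(1/T)·ln(B₀/D) − r = −(1/1.4930)·ln(130.659500/148.9290) − 0.0514 = 0.03625906

spread=0.0363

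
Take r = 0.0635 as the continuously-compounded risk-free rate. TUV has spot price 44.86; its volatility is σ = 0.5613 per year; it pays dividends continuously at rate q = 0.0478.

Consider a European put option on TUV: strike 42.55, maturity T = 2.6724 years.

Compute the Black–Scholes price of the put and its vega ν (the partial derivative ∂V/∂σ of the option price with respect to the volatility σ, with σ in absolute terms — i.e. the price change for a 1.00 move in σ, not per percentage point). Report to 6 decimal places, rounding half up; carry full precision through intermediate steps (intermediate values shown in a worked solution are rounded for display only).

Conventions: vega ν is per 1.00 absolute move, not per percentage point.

price = 11.609810
ν = 21.984979

σ√T = 0.5613·√2.6724 = 0.917584
d₁ = (ln(S/K) + (r−q+σ²/2)T) / (σ√T) = (ln(44.86/42.55) + (0.0635−0.0478+0.5613²/2)·2.6724) / 0.917584 = (0.052867 + 0.462937) / 0.917584 = 0.562132
d₂ = d₁ − σ√T = 0.562132 − 0.917584 = -0.355452
e^{−rT} = 0.843920
e^{−qT} = 0.880082
N(−d₁) = 0.287013,  N(−d₂) = 0.638874
Put price V = K·e^{−rT}·N(−d₂) − S·e^{−qT}·N(−d₁) = 22.941214 − 11.331404 = 11.609810
φ(d₁) = (1/√(2π))·e^{−d₁²/2} = 0.340638
ν = S·e^{−qT}·φ(d₁)·√T = 21.984979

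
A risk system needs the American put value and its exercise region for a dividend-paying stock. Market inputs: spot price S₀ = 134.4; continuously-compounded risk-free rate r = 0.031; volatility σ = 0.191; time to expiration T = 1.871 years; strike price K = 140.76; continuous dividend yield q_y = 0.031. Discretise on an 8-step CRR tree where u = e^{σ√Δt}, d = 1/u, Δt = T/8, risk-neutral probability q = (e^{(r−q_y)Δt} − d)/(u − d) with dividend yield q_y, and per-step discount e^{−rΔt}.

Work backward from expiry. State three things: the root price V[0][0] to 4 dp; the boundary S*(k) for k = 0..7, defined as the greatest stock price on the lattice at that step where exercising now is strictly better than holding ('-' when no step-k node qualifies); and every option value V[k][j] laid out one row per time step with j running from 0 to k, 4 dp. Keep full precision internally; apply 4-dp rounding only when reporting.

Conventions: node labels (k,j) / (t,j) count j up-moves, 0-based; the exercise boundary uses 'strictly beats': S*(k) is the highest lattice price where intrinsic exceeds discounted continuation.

price = 17.1966
boundary = - - - - 92.8834 101.8717 111.7297 122.5417
tree:
17.1966
23.2878 10.7783
30.6236 15.5975 5.6572
38.9737 21.9327 8.8873 2.2008
47.8766 29.8039 13.6344 3.8164 0.4625
56.0718 38.8883 20.2952 6.5370 0.8906 0.0000
63.5439 47.8766 29.0303 11.0245 1.7151 0.0000 0.0000
70.3568 56.0718 38.8883 18.2183 3.3027 0.0000 0.0000 0.0000
76.5685 63.5439 47.8766 29.0303 6.3600 0.0000 0.0000 0.0000 0.0000

params: Δt=0.23387 u=1.09677 d=0.91177 q=0.47692 e^(-rΔt)=0.99278
t_8 payoffs: 76.5685 63.5439 47.8766 29.0303 6.3600 0.0000 0.0000 0.0000 0.0000
t_7: node(7,0) S=70.4032 payoff=70.3568 vs cont=69.8485 → 70.3568 [stop]  node(7,1) S=84.6882 payoff=56.0718 vs cont=55.6667 → 56.0718 [stop]  node(7,2) S=101.8717 payoff=38.8883 vs cont=38.6074 → 38.8883 [stop]  node(7,3) S=122.5417 payoff=18.2183 vs cont=18.0867 → 18.2183 [stop]  node(7,4) S=147.4058 payoff=0.0000 vs cont=3.3027 → 3.3027 [wait]  node(7,5) S=177.3148 payoff=0.0000 vs cont=0.0000 → 0.0000 [wait]  node(7,6) S=213.2925 payoff=0.0000 vs cont=0.0000 → 0.0000 [wait]  node(7,7) S=256.5701 payoff=0.0000 vs cont=0.0000 → 0.0000 [wait]  ⇒ S*(7)=122.5417
t_6: node(6,0) S=77.2161 payoff=63.5439 vs cont=63.0849 → 63.5439 [stop]  node(6,1) S=92.8834 payoff=47.8766 vs cont=47.5307 → 47.8766 [stop]  node(6,2) S=111.7297 payoff=29.0303 vs cont=28.8206 → 29.0303 [stop]  node(6,3) S=134.4000 payoff=6.3600 vs cont=11.0245 → 11.0245 [wait]  node(6,4) S=161.6701 payoff=0.0000 vs cont=1.7151 → 1.7151 [wait]  node(6,5) S=194.4734 payoff=0.0000 vs cont=0.0000 → 0.0000 [wait]  node(6,6) S=233.9326 payoff=0.0000 vs cont=0.0000 → 0.0000 [wait]  ⇒ S*(6)=111.7297
t_5: node(5,0) S=84.6882 payoff=56.0718 vs cont=55.6667 → 56.0718 [stop]  node(5,1) S=101.8717 payoff=38.8883 vs cont=38.6074 → 38.8883 [stop]  node(5,2) S=122.5417 payoff=18.2183 vs cont=20.2952 → 20.2952 [wait]  node(5,3) S=147.4058 payoff=0.0000 vs cont=6.5370 → 6.5370 [wait]  node(5,4) S=177.3148 payoff=0.0000 vs cont=0.8906 → 0.8906 [wait]  node(5,5) S=213.2925 payoff=0.0000 vs cont=0.0000 → 0.0000 [wait]  ⇒ S*(5)=101.8717
t_4: node(4,0) S=92.8834 payoff=47.8766 vs cont=47.5307 → 47.8766 [stop]  node(4,1) S=111.7297 payoff=29.0303 vs cont=29.8039 → 29.8039 [wait]  node(4,2) S=134.4000 payoff=6.3600 vs cont=13.6344 → 13.6344 [wait]  node(4,3) S=161.6701 payoff=0.0000 vs cont=3.8164 → 3.8164 [wait]  node(4,4) S=194.4734 payoff=0.0000 vs cont=0.4625 → 0.4625 [wait]  ⇒ S*(4)=92.8834
t_3: node(3,0) S=101.8717 payoff=38.8883 vs cont=38.9737 → 38.9737 [wait]  node(3,1) S=122.5417 payoff=18.2183 vs cont=21.9327 → 21.9327 [wait]  node(3,2) S=147.4058 payoff=0.0000 vs cont=8.8873 → 8.8873 [wait]  node(3,3) S=177.3148 payoff=0.0000 vs cont=2.2008 → 2.2008 [wait]  ⇒ S*(3)=-
t_2: node(2,0) S=111.7297 payoff=29.0303 vs cont=30.6236 → 30.6236 [wait]  node(2,1) S=134.4000 payoff=6.3600 vs cont=15.5975 → 15.5975 [wait]  node(2,2) S=161.6701 payoff=0.0000 vs cont=5.6572 → 5.6572 [wait]  ⇒ S*(2)=-
t_1: node(1,0) S=122.5417 payoff=18.2183 vs cont=23.2878 → 23.2878 [wait]  node(1,1) S=147.4058 payoff=0.0000 vs cont=10.7783 → 10.7783 [wait]  ⇒ S*(1)=-
t_0: node(0,0) S=134.4000 payoff=6.3600 vs cont=17.1966 → 17.1966 [wait]  ⇒ S*(0)=-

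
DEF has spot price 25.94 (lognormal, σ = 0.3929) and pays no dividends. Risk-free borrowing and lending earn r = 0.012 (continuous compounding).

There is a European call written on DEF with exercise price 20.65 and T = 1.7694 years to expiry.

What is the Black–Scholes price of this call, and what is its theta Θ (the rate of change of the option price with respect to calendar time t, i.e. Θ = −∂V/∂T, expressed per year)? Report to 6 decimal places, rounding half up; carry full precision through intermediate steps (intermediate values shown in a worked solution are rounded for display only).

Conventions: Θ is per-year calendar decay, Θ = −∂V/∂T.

price = 8.135410
Θ = -1.305722

σ√T = 0.3929·√1.7694 = 0.522631
d₁ = (ln(S/K) + (r+σ²/2)T) / (σ√T) = (ln(25.94/20.65) + (0.012+0.3929²/2)·1.7694) / 0.522631 = (0.228071 + 0.157804) / 0.522631 = 0.738332
d₂ = d₁ − σ√T = 0.738332 − 0.522631 = 0.215701
e^{−rT} = 0.978991
N(d₁) = 0.769844,  N(d₂) = 0.585390
Call price V = S·N(d₁) − K·e^{−rT}·N(d₂) = 19.969745 − 11.834335 = 8.135410
φ(d₁) = (1/√(2π))·e^{−d₁²/2} = 0.303764
Θ = −S·φ(d₁)·σ/(2√T) − r·K·e^{−rT}·N(d₂) = −1.163710 − 0.142012 = -1.305722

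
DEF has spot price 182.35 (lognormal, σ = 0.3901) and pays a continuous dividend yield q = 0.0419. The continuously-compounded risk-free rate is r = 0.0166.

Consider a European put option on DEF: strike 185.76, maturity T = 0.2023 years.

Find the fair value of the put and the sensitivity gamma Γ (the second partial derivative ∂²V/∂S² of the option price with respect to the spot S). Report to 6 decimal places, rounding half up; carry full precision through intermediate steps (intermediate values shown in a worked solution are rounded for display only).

price = 15.070218
Γ = 0.012350

σ√T = 0.3901·√0.2023 = 0.175458
d₁ = (ln(S/K) + (r−q+σ²/2)T) / (σ√T) = (ln(182.35/185.76) + (0.0166−0.0419+0.3901²/2)·0.2023) / 0.175458 = (-0.018528 + 0.010275) / 0.175458 = -0.047037
d₂ = d₁ − σ√T = -0.047037 − 0.175458 = -0.222495
e^{−rT} = 0.996647
e^{−qT} = 0.991559
N(−d₁) = 0.518758,  N(−d₂) = 0.588036
Put price V = K·e^{−rT}·N(−d₂) − S·e^{−qT}·N(−d₁) = 108.867306 − 93.797088 = 15.070218
φ(d₁) = (1/√(2π))·e^{−d₁²/2} = 0.398501
Γ = e^{−qT}·φ(d₁) / (S·σ·√T) = 0.012350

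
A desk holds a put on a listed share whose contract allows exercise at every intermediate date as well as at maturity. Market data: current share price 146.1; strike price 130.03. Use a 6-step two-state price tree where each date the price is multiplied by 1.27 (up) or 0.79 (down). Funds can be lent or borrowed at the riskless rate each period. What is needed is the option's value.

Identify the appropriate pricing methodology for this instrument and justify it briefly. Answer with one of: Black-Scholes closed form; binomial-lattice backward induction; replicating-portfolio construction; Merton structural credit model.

Key observation: early exercise of the strike-130.03 put must be checked at each of the 6 dates (spot 146.1), which forces a node-by-node comparison of intrinsic and continuation value backward from expiry.

framework: binomial-lattice backward induction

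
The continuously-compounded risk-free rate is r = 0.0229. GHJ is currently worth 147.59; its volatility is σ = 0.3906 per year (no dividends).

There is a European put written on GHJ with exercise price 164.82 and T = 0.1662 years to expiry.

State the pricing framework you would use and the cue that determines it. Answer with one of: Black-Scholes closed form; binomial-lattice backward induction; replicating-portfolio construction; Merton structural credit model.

Key observation: with GHJ following a GBM at constant σ and r, the European put struck at 164.82 prices in closed form — nothing here needs a stepwise model or a balance sheet.

framework: Black-Scholes closed form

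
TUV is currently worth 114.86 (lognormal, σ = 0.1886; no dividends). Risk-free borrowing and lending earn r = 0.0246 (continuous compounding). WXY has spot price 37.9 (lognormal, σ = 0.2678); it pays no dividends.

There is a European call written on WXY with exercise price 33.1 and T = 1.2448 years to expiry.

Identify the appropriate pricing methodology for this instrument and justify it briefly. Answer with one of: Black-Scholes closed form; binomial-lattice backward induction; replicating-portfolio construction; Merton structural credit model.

framework: Black-Scholes closed form

Key observation: with WXY following a GBM at constant σ and r, the European call struck at 33.1 prices in closed form — nothing here needs a stepwise model or a balance sheet.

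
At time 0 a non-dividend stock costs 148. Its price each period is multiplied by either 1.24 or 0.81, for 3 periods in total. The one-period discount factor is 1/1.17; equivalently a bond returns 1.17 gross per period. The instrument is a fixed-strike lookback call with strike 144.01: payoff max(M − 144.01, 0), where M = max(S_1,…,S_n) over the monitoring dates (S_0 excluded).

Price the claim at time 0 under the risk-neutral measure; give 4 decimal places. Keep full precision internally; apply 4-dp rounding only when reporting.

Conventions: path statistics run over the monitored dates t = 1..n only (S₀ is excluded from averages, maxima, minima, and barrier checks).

price = 62.9333

Under the martingale measure an up-move has probability p* = 0.8372; value the claim as the probability-weighted average of per-path payoffs, discounted 3 periods at R = 1.17.
Enumerate all 2^3 = 8 price paths (U = up ×1.24, D = down ×0.81); each path with k up-moves has probability p*^k·(1−p*)^(3−k).
DDD: M=119.8800, payoff=0.0000, prob=0.004314
UDD: M=183.5200, payoff=39.5100, prob=0.022187
DUD: M=148.6512, payoff=4.6412, prob=0.022187
UUD: M=227.5648, payoff=83.5548, prob=0.114103
DDU: M=120.4075, payoff=0.0000, prob=0.022187
UDU: M=184.3275, payoff=40.3175, prob=0.114103
DUU: M=184.3275, payoff=40.3175, prob=0.114103
UUU: M=282.1804, payoff=138.1704, prob=0.586816
Price = Σ prob·payoff / R^3 = 100.794752 / 1.601613 = 62.9333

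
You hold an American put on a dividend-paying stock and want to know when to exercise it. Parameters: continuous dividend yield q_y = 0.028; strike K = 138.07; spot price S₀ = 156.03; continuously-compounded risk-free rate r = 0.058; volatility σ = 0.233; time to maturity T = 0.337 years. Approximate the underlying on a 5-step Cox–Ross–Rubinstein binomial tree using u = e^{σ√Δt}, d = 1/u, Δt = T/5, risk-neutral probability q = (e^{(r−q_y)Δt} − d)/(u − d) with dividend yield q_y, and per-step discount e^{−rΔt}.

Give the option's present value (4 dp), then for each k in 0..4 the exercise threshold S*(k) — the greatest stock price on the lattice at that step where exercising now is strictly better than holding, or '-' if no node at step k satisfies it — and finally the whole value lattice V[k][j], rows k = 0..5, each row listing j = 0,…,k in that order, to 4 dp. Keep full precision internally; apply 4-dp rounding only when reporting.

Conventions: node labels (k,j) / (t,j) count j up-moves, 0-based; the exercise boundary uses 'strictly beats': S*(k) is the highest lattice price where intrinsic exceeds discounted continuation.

params: Δt=0.06740 u=1.06236 d=0.94130 q=0.50160 e^(-rΔt)=0.99610
t_5 payoffs: 22.7632 7.9344 0.0000 0.0000 0.0000 0.0000
t_4: node(4,0) S=122.4971 payoff=15.5729 vs cont=15.2652 → 15.5729 [stop]  node(4,1) S=138.2506 payoff=0.0000 vs cont=3.9390 → 3.9390 [wait]  node(4,2) S=156.0300 payoff=0.0000 vs cont=0.0000 → 0.0000 [wait]  node(4,3) S=176.0959 payoff=0.0000 vs cont=0.0000 → 0.0000 [wait]  node(4,4) S=198.7424 payoff=0.0000 vs cont=0.0000 → 0.0000 [wait]  ⇒ S*(4)=122.4971
t_3: node(3,0) S=130.1356 payoff=7.9344 vs cont=9.6994 → 9.6994 [wait]  node(3,1) S=146.8715 payoff=0.0000 vs cont=1.9555 → 1.9555 [wait]  node(3,2) S=165.7596 payoff=0.0000 vs cont=0.0000 → 0.0000 [wait]  node(3,3) S=187.0768 payoff=0.0000 vs cont=0.0000 → 0.0000 [wait]  ⇒ S*(3)=-
t_2: node(2,0) S=138.2506 payoff=0.0000 vs cont=5.7924 → 5.7924 [wait]  node(2,1) S=156.0300 payoff=0.0000 vs cont=0.9708 → 0.9708 [wait]  node(2,2) S=176.0959 payoff=0.0000 vs cont=0.0000 → 0.0000 [wait]  ⇒ S*(2)=-
t_1: node(1,0) S=146.8715 payoff=0.0000 vs cont=3.3607 → 3.3607 [wait]  node(1,1) S=165.7596 payoff=0.0000 vs cont=0.4820 → 0.4820 [wait]  ⇒ S*(1)=-
t_0: node(0,0) S=156.0300 payoff=0.0000 vs cont=1.9093 → 1.9093 [wait]  ⇒ S*(0)=-

price = 1.9093
boundary = - - - - 122.4971
tree:
1.9093
3.3607 0.4820
5.7924 0.9708 0.0000
9.6994 1.9555 0.0000 0.0000
15.5729 3.9390 0.0000 0.0000 0.0000
22.7632 7.9344 0.0000 0.0000 0.0000 0.0000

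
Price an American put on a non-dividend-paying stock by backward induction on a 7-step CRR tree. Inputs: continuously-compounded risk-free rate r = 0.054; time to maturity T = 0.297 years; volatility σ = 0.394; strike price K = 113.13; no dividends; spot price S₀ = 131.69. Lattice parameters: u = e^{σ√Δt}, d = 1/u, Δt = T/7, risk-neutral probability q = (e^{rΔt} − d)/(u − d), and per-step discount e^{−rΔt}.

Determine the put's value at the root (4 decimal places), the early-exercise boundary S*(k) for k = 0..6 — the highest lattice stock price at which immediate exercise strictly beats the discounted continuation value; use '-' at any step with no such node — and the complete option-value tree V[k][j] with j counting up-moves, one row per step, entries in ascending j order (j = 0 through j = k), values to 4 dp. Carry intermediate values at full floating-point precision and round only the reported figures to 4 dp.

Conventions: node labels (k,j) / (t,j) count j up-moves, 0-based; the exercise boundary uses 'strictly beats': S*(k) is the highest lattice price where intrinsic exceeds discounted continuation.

params: Δt=0.04243 u=1.08454 d=0.92205 q=0.49384 e^(-rΔt)=0.99771
t_7 payoffs: 38.5142 25.3647 9.8979 0.0000 0.0000 0.0000 0.0000 0.0000
t_6: node(6,0) S=80.9239 payoff=32.2061 vs cont=31.9472 → 32.2061 [stop]  node(6,1) S=95.1851 payoff=17.9449 vs cont=17.6860 → 17.9449 [stop]  node(6,2) S=111.9595 payoff=1.1705 vs cont=4.9985 → 4.9985 [wait]  node(6,3) S=131.6900 payoff=0.0000 vs cont=0.0000 → 0.0000 [wait]  node(6,4) S=154.8976 payoff=0.0000 vs cont=0.0000 → 0.0000 [wait]  node(6,5) S=182.1951 payoff=0.0000 vs cont=0.0000 → 0.0000 [wait]  node(6,6) S=214.3032 payoff=0.0000 vs cont=0.0000 → 0.0000 [wait]  ⇒ S*(6)=95.1851
t_5: node(5,0) S=87.7653 payoff=25.3647 vs cont=25.1058 → 25.3647 [stop]  node(5,1) S=103.2321 payoff=9.8979 vs cont=11.5250 → 11.5250 [wait]  node(5,2) S=121.4246 payoff=0.0000 vs cont=2.5242 → 2.5242 [wait]  node(5,3) S=142.8232 payoff=0.0000 vs cont=0.0000 → 0.0000 [wait]  node(5,4) S=167.9928 payoff=0.0000 vs cont=0.0000 → 0.0000 [wait]  node(5,5) S=197.5981 payoff=0.0000 vs cont=0.0000 → 0.0000 [wait]  ⇒ S*(5)=87.7653
t_4: node(4,0) S=95.1851 payoff=17.9449 vs cont=18.4877 → 18.4877 [wait]  node(4,1) S=111.9595 payoff=1.1705 vs cont=7.0639 → 7.0639 [wait]  node(4,2) S=131.6900 payoff=0.0000 vs cont=1.2748 → 1.2748 [wait]  node(4,3) S=154.8976 payoff=0.0000 vs cont=0.0000 → 0.0000 [wait]  node(4,4) S=182.1951 payoff=0.0000 vs cont=0.0000 → 0.0000 [wait]  ⇒ S*(4)=-
t_3: node(3,0) S=103.2321 payoff=9.8979 vs cont=12.8168 → 12.8168 [wait]  node(3,1) S=121.4246 payoff=0.0000 vs cont=4.1954 → 4.1954 [wait]  node(3,2) S=142.8232 payoff=0.0000 vs cont=0.6438 → 0.6438 [wait]  node(3,3) S=167.9928 payoff=0.0000 vs cont=0.0000 → 0.0000 [wait]  ⇒ S*(3)=-
t_2: node(2,0) S=111.9595 payoff=1.1705 vs cont=8.5396 → 8.5396 [wait]  node(2,1) S=131.6900 payoff=0.0000 vs cont=2.4359 → 2.4359 [wait]  node(2,2) S=154.8976 payoff=0.0000 vs cont=0.3251 → 0.3251 [wait]  ⇒ S*(2)=-
t_1: node(1,0) S=121.4246 payoff=0.0000 vs cont=5.5127 → 5.5127 [wait]  node(1,1) S=142.8232 payoff=0.0000 vs cont=1.3903 → 1.3903 [wait]  ⇒ S*(1)=-
t_0: node(0,0) S=131.6900 payoff=0.0000 vs cont=3.4689 → 3.4689 [wait]  ⇒ S*(0)=-

price = 3.4689
boundary = - - - - - 87.7653 95.1851
tree:
3.4689
5.5127 1.3903
8.5396 2.4359 0.3251
12.8168 4.1954 0.6438 0.0000
18.4877 7.0639 1.2748 0.0000 0.0000
25.3647 11.5250 2.5242 0.0000 0.0000 0.0000
32.2061 17.9449 4.9985 0.0000 0.0000 0.0000 0.0000
38.5142 25.3647 9.8979 0.0000 0.0000 0.0000 0.0000 0.0000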